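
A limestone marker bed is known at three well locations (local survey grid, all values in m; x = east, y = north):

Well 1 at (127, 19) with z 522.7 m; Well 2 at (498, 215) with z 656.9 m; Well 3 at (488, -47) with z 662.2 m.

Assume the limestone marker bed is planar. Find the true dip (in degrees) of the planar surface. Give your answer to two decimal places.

Two edge vectors: Well 1→Well 2 = (371, 196, 134.2), Well 1→Well 3 = (361, -66, 139.5).
Normal n = (Well 1→Well 2) × (Well 1→Well 3) = (36199.2, -3308.3, -95242).
So ∂z/∂x = −n_x/n_z = 0.38008 and ∂z/∂y = −n_y/n_z = −0.03474.
Gradient magnitude |∇z| = √(a² + b²) = √(0.14446 + 0.00121) = 0.38166.
True dip = arctan(0.38166) = 20.89°, dipping toward W (azimuth ≈ 275°).

20.89°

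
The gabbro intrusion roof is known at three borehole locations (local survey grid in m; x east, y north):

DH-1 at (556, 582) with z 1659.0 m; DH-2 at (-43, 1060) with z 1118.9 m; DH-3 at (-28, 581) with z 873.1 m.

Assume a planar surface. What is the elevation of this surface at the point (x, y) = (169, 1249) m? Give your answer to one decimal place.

1508.9 m

Two edge vectors: DH-1→DH-2 = (-599, 478, -540.1), DH-1→DH-3 = (-584, -1, -785.9).
Normal n = (DH-1→DH-2) × (DH-1→DH-3) = (-376200.3, -155335.7, 279751).
So ∂z/∂x = −n_x/n_z = 1.344768 and ∂z/∂y = −n_y/n_z = 0.555264.
Intercept c from DH-1: 1659 − 747.69 − 323.16 = 588.15.
At (169, 1249): z = 227.3 + 693.5 + 588.15 = 1508.9 m.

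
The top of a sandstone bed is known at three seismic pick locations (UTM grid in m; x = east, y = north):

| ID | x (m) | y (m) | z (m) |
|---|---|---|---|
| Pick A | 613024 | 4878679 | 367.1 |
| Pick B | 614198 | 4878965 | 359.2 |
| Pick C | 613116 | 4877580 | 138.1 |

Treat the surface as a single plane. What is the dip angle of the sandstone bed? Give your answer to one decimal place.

Two edge vectors: Pick A→Pick B = (1174, 286, -7.9), Pick A→Pick C = (92, -1099, -229).
Normal n = (Pick A→Pick B) × (Pick A→Pick C) = (-74176.1, 268119.2, -1316538).
So ∂z/∂x = −n_x/n_z = −0.05634 and ∂z/∂y = −n_y/n_z = 0.20365.
Gradient magnitude |∇z| = √(a² + b²) = √(0.00317 + 0.04148) = 0.21130.
True dip = arctan(0.21130) = 11.9°, dipping toward SSE (azimuth ≈ 165°).

11.9°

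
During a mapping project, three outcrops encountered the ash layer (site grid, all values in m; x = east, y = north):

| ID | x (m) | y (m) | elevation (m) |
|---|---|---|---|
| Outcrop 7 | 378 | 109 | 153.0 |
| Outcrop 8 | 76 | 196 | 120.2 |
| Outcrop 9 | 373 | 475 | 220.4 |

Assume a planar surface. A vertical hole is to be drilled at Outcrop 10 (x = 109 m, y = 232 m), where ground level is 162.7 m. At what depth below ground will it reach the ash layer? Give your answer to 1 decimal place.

30.4 m

Let the plane be z = a·x + b·y + c.
Outcrop 8−Outcrop 7: −302a + 87b = −32.8;  Outcrop 9−Outcrop 7: −5a + 366b = 67.4.
Solving gives a = 0.16230, b = 0.18637.
Then c = 153 − a·378 − b·109 = 71.34.
At (109, 232): z_contact = 17.69 + 43.24 + 71.34 = 132.27 m.
Depth below ground = 162.7 − 132.27 = 30.4 m.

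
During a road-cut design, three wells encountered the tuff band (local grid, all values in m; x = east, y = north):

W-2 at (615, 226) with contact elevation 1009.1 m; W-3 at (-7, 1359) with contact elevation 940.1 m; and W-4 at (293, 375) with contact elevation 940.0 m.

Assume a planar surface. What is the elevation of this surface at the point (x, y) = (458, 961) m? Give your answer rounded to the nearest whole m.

Let the plane be z = a·x + b·y + c.
W-3−W-2: −622a + 1133b = −69;  W-4−W-2: −322a + 149b = −69.1.
Solving gives a = 0.24990, b = 0.07629.
Then c = 1009.1 − a·615 − b·226 = 838.17.
At (458, 961): z = 114.5 + 73.3 + 838.17 = 1025.9 m.

1026 m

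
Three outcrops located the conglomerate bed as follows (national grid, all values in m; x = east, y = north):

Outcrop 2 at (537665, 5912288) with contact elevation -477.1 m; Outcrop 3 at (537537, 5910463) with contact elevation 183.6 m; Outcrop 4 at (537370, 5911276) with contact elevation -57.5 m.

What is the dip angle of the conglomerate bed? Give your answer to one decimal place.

22.7°

Let the plane be z = a·x + b·y + c.
Outcrop 3−Outcrop 2: −128a − 1825b = 660.7;  Outcrop 4−Outcrop 2: −295a − 1012b = 419.6.
Solving gives a = −0.23760, b = −0.34536.
Gradient magnitude |∇z| = √(a² + b²) = √(0.05646 + 0.11928) = 0.41920.
True dip = arctan(0.41920) = 22.7°, dipping toward NE (azimuth ≈ 035°).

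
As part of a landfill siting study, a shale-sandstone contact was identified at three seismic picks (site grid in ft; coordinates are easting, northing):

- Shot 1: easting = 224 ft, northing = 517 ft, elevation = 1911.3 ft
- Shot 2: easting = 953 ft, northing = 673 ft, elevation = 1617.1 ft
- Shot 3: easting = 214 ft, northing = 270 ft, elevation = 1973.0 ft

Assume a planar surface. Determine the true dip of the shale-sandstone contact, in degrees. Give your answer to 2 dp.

Let the plane be z = a·easting + b·northing + c.
Shot 2−Shot 1: 729a + 156b = −294.2;  Shot 3−Shot 1: −10a − 247b = 61.7.
Solving gives a = −0.35317, b = −0.23550.
Gradient magnitude |∇z| = √(a² + b²) = √(0.12473 + 0.05546) = 0.42449.
True dip = arctan(0.42449) = 23.00°, dipping toward ENE (azimuth ≈ 056°).

23.00°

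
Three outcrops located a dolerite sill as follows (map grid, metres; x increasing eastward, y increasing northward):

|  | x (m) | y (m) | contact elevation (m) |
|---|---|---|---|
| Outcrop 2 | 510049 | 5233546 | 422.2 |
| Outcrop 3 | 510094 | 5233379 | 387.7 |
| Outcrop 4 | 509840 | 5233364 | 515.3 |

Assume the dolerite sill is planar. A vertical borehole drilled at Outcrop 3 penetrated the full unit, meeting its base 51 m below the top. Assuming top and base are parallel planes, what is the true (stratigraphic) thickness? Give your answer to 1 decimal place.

Two edge vectors: Outcrop 2→Outcrop 3 = (45, -167, -34.5), Outcrop 2→Outcrop 4 = (-209, -182, 93.1).
Normal n = (Outcrop 2→Outcrop 3) × (Outcrop 2→Outcrop 4) = (-21826.7, 3021, -43093).
So ∂z/∂x = −n_x/n_z = −0.50650 and ∂z/∂y = −n_y/n_z = 0.07010.
|∇z| = √(a²+b²) = 0.51133, so dip δ = arctan(0.51133) = 27.08°.
True thickness = vertical thickness × cos δ = 51 × cos 27.08° = 45.4 m.

45.4 m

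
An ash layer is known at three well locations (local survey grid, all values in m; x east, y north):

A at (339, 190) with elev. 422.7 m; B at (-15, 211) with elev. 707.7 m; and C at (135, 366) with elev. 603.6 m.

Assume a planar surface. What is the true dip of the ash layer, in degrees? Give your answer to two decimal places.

38.85°

Two edge vectors: A→B = (-354, 21, 285), A→C = (-204, 176, 180.9).
Normal n = (A→B) × (A→C) = (-46361.1, 5898.6, -58020).
So ∂z/∂x = −n_x/n_z = −0.79905 and ∂z/∂y = −n_y/n_z = 0.10166.
Gradient magnitude |∇z| = √(a² + b²) = √(0.63849 + 0.01034) = 0.80550.
True dip = arctan(0.80550) = 38.85°, dipping toward E (azimuth ≈ 097°).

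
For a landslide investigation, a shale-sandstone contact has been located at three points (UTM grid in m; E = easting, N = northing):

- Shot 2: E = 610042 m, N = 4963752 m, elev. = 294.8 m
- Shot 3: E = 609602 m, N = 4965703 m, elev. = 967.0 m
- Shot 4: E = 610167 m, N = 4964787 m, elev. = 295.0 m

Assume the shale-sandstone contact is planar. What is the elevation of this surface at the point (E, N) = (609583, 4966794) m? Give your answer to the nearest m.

1117 m

Two edge vectors: Shot 2→Shot 3 = (-440, 1951, 672.2), Shot 2→Shot 4 = (125, 1035, 0.2).
Normal n = (Shot 2→Shot 3) × (Shot 2→Shot 4) = (-695336.8, 84113, -699275).
So ∂z/∂E = −n_x/n_z = −0.99436817 and ∂z/∂N = −n_y/n_z = 0.12028601.
Intercept c from Shot 2: 294.8 + 606606.35 − 597069.93 = 9831.22.
At (609583, 4966794): z = −606149.9 + 597435.8 + 9831.22 = 1117.1 m.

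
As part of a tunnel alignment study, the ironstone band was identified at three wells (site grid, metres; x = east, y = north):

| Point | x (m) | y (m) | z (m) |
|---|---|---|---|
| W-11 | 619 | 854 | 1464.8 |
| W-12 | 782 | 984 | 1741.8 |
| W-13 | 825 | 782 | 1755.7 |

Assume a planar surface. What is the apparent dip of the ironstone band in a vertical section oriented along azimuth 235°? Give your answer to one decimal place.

Let the plane be z = a·x + b·y + c.
W-12−W-11: 163a + 130b = 277;  W-13−W-11: 206a − 72b = 290.9.
Solving gives a = 1.49966, b = 0.25042.
Unit vector along 235° is (sin 235°, cos 235°) = (-0.8192, -0.5736).
Slope in that direction = a·(-0.8192) + b·(-0.5736) = −1.37209.
Apparent dip = arctan|1.37209| = 53.9° (true dip is 56.7°, so apparent ≤ true as expected).

53.9°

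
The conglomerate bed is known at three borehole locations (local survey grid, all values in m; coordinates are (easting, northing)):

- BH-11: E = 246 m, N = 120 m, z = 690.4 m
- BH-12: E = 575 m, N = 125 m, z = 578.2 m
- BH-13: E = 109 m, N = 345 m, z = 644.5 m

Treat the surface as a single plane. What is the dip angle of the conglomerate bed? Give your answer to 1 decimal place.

Two edge vectors: BH-11→BH-12 = (329, 5, -112.2), BH-11→BH-13 = (-137, 225, -45.9).
Normal n = (BH-11→BH-12) × (BH-11→BH-13) = (25015.5, 30472.5, 74710).
So ∂z/∂E = −n_x/n_z = −0.33483 and ∂z/∂N = −n_y/n_z = −0.40788.
Gradient magnitude |∇z| = √(a² + b²) = √(0.11211 + 0.16636) = 0.52771.
True dip = arctan(0.52771) = 27.8°, dipping toward NE (azimuth ≈ 039°).

27.8°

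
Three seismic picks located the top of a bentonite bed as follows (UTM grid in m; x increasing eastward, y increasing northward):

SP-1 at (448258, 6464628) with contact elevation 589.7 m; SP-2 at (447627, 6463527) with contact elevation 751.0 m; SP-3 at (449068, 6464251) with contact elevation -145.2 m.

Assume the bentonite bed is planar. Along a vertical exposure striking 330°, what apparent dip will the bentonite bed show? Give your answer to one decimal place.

Two edge vectors: SP-1→SP-2 = (-631, -1101, 161.3), SP-1→SP-3 = (810, -377, -734.9).
Normal n = (SP-1→SP-2) × (SP-1→SP-3) = (869935, -333068.9, 1129697).
So ∂z/∂x = −n_x/n_z = −0.77006 and ∂z/∂y = −n_y/n_z = 0.29483.
Unit vector along 330° is (sin 330°, cos 330°) = (-0.5000, 0.8660).
Slope in that direction = a·(-0.5000) + b·(0.8660) = 0.64036.
Apparent dip = arctan|0.64036| = 32.6° (true dip is 39.5°, so apparent ≤ true as expected).

32.6°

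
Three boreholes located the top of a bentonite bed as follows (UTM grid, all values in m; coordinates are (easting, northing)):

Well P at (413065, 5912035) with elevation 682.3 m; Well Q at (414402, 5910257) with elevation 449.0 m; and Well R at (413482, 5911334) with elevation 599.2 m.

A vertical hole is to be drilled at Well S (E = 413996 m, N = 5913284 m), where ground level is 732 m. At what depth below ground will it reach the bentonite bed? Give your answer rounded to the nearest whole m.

Two edge vectors: Well P→Well Q = (1337, -1778, -233.3), Well P→Well R = (417, -701, -83.1).
Normal n = (Well P→Well Q) × (Well P→Well R) = (-15791.5, 13818.6, -195811).
So ∂z/∂E = −n_x/n_z = −0.08064664 and ∂z/∂N = −n_y/n_z = 0.07057111.
Intercept c from Well P: 682.3 + 33312.31 − 417218.88 = −383224.28.
At (413996, 5913284): z_contact = −33387.4 + 417307.0 − 383224.28 = 695.4 m.
Depth below ground = 732 − 695.4 = 37 m.

37 m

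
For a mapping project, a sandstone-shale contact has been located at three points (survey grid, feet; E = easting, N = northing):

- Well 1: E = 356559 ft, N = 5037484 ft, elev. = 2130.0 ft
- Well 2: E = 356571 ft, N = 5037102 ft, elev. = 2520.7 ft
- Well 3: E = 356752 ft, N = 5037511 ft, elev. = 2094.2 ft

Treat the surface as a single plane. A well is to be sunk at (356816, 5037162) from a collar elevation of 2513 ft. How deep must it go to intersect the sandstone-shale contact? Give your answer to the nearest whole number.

Let the plane be z = a·E + b·N + c.
Well 2−Well 1: 12a − 382b = 390.7;  Well 3−Well 1: 193a + 27b = −35.8.
Solving gives a = −0.04222417, b = −1.02410128.
Then c = 2130 − a·356559 − b·5037484 = 5176079.24.
At (356816, 5037162): z_contact = −15066.3 − 5158564.1 + 5176079.24 = 2448.9 ft.
Depth below ground = 2513 − 2448.9 = 64 ft.

64 ft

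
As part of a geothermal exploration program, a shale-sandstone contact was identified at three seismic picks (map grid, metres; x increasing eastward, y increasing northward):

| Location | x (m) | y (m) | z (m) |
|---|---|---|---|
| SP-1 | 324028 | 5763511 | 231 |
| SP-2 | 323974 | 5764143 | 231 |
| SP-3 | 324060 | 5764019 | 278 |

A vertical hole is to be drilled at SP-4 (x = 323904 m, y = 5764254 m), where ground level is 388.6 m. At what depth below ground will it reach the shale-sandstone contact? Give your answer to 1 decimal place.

Let the plane be z = a·x + b·y + c.
SP-2−SP-1: −54a + 632b = 0;  SP-3−SP-1: 32a + 508b = 47.
Solving gives a = 0.623300319, b = 0.053256673.
Then c = 231 − a·324028 − b·5763511 = −508681.18.
At (323904, 5764254): z_contact = 201889.47 + 306984.99 − 508681.18 = 193.28 m.
Depth below ground = 388.6 − 193.28 = 195.3 m.

195.3 m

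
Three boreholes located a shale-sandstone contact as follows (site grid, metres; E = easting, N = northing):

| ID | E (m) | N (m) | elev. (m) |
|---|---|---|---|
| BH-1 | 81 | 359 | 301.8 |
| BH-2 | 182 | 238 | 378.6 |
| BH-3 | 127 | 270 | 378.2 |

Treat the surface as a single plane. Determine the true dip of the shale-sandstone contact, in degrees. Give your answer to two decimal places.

Two edge vectors: BH-1→BH-2 = (101, -121, 76.8), BH-1→BH-3 = (46, -89, 76.4).
Normal n = (BH-1→BH-2) × (BH-1→BH-3) = (-2409.2, -4183.6, -3423).
So ∂z/∂E = −n_x/n_z = −0.70383 and ∂z/∂N = −n_y/n_z = −1.22220.
Gradient magnitude |∇z| = √(a² + b²) = √(0.49537 + 1.49378) = 1.41037.
True dip = arctan(1.41037) = 54.66°, dipping toward NNE (azimuth ≈ 030°).

54.66°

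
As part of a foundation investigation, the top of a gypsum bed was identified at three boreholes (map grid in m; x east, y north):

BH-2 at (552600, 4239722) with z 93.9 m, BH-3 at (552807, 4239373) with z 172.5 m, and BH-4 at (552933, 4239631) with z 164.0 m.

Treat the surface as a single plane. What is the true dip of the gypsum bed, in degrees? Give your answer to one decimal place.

12.1°

Two edge vectors: BH-2→BH-3 = (207, -349, 78.6), BH-2→BH-4 = (333, -91, 70.1).
Normal n = (BH-2→BH-3) × (BH-2→BH-4) = (-17312.3, 11663.1, 97380).
So ∂z/∂x = −n_x/n_z = 0.17778 and ∂z/∂y = −n_y/n_z = −0.11977.
Gradient magnitude |∇z| = √(a² + b²) = √(0.03161 + 0.01434) = 0.21436.
True dip = arctan(0.21436) = 12.1°, dipping toward NW (azimuth ≈ 304°).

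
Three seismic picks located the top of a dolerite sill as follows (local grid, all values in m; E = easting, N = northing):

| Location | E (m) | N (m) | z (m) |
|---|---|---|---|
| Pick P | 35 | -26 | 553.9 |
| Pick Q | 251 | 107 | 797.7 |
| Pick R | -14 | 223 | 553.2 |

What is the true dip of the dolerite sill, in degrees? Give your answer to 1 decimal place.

45.8°

Let the plane be z = a·E + b·N + c.
Pick Q−Pick P: 216a + 133b = 243.8;  Pick R−Pick P: −49a + 249b = −0.7.
Solving gives a = 1.00826, b = 0.19560.
Gradient magnitude |∇z| = √(a² + b²) = √(1.01660 + 0.03826) = 1.02706.
True dip = arctan(1.02706) = 45.8°, dipping toward W (azimuth ≈ 259°).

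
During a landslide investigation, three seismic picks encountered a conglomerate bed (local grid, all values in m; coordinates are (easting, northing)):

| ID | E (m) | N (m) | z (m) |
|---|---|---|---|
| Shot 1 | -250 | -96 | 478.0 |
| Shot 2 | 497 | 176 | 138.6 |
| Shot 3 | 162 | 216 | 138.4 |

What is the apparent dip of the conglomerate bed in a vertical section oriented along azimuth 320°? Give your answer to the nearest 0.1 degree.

33.0°

Two edge vectors: Shot 1→Shot 2 = (747, 272, -339.4), Shot 1→Shot 3 = (412, 312, -339.6).
Normal n = (Shot 1→Shot 2) × (Shot 1→Shot 3) = (13521.6, 113848.4, 121000).
So ∂z/∂E = −n_x/n_z = −0.11175 and ∂z/∂N = −n_y/n_z = −0.94090.
Unit vector along 320° is (sin 320°, cos 320°) = (-0.6428, 0.7660).
Slope in that direction = a·(-0.6428) + b·(0.7660) = −0.64894.
Apparent dip = arctan|0.64894| = 33.0° (true dip is 43.5°, so apparent ≤ true as expected).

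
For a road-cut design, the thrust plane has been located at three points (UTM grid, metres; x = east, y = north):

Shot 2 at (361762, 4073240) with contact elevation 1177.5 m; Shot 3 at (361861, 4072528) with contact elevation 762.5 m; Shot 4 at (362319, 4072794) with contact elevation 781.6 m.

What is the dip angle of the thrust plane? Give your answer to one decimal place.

31.4°

Two edge vectors: Shot 2→Shot 3 = (99, -712, -415), Shot 2→Shot 4 = (557, -446, -395.9).
Normal n = (Shot 2→Shot 3) × (Shot 2→Shot 4) = (96790.8, -191960.9, 352430).
So ∂z/∂x = −n_x/n_z = −0.27464 and ∂z/∂y = −n_y/n_z = 0.54468.
Gradient magnitude |∇z| = √(a² + b²) = √(0.07543 + 0.29667) = 0.61000.
True dip = arctan(0.61000) = 31.4°, dipping toward SSE (azimuth ≈ 153°).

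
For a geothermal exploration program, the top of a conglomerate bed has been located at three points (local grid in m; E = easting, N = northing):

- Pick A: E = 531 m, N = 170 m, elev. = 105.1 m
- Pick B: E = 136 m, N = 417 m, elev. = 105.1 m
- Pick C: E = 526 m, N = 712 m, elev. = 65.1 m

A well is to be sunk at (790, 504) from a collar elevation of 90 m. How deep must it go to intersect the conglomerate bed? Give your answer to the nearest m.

22 m

Let the plane be z = a·E + b·N + c.
Pick B−Pick A: −395a + 247b = 0;  Pick C−Pick A: −5a + 542b = −40.
Solving gives a = −0.04642, b = −0.07423.
Then c = 105.1 − a·531 − b·170 = 142.37.
At (790, 504): z_contact = −36.7 − 37.4 + 142.37 = 68.3 m.
Depth below ground = 90 − 68.3 = 22 m.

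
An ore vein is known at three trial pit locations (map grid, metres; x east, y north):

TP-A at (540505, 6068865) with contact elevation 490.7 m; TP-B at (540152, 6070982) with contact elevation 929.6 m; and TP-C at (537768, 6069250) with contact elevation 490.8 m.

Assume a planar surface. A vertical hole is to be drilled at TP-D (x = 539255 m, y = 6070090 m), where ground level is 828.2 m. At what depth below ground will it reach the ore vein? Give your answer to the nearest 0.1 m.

Two edge vectors: TP-A→TP-B = (-353, 2117, 438.9), TP-A→TP-C = (-2737, 385, 0.1).
Normal n = (TP-A→TP-B) × (TP-A→TP-C) = (-168764.8, -1201234, 5658324).
So ∂z/∂x = −n_x/n_z = 0.029825934 and ∂z/∂y = −n_y/n_z = 0.212295019.
Intercept c from TP-A: 490.7 − 16121.07 − 1288389.81 = −1304020.18.
At (539255, 6070090): z_contact = 16083.78 + 1288649.87 − 1304020.18 = 713.48 m.
Depth below ground = 828.2 − 713.48 = 114.7 m.

114.7 m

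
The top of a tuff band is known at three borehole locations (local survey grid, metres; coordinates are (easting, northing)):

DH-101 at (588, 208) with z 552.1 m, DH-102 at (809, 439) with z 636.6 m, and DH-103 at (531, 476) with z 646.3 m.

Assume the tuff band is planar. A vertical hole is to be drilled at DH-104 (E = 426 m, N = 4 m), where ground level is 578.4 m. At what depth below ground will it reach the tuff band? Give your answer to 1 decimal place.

Two edge vectors: DH-101→DH-102 = (221, 231, 84.5), DH-101→DH-103 = (-57, 268, 94.2).
Normal n = (DH-101→DH-102) × (DH-101→DH-103) = (-885.8, -25634.7, 72395).
So ∂z/∂E = −n_x/n_z = 0.01224 and ∂z/∂N = −n_y/n_z = 0.35409.
Intercept c from DH-101: 552.1 − 7.19 − 73.65 = 471.25.
At (426, 4): z_contact = 5.21 + 1.42 + 471.25 = 477.88 m.
Depth below ground = 578.4 − 477.88 = 100.5 m.

100.5 m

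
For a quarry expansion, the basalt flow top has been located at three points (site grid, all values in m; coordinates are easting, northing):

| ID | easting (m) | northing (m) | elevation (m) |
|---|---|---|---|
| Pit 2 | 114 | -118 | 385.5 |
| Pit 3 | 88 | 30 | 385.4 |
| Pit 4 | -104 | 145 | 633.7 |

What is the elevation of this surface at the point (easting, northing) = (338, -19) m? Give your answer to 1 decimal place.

36.4 m

Two edge vectors: Pit 2→Pit 3 = (-26, 148, -0.1), Pit 2→Pit 4 = (-218, 263, 248.2).
Normal n = (Pit 2→Pit 3) × (Pit 2→Pit 4) = (36759.9, 6475, 25426).
So ∂z/∂easting = −n_x/n_z = −1.44576 and ∂z/∂northing = −n_y/n_z = −0.25466.
Intercept c from Pit 2: 385.5 + 164.82 − 30.05 = 520.27.
At (338, -19): z = −488.7 + 4.8 + 520.27 = 36.4 m.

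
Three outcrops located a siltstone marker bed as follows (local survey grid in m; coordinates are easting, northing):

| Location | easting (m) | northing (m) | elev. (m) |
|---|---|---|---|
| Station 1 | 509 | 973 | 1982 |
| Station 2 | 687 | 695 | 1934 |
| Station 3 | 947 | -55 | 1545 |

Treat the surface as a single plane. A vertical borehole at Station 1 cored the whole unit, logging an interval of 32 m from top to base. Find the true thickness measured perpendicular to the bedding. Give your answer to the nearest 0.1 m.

Let the plane be z = a·easting + b·northing + c.
Station 2−Station 1: 178a − 278b = −48;  Station 3−Station 1: 438a − 1028b = −437.
Solving gives a = 1.17841, b = 0.92718.
|∇z| = √(a²+b²) = 1.49943, so dip δ = arctan(1.49943) = 56.30°.
True thickness = vertical thickness × cos δ = 32 × cos 56.30° = 17.8 m.

17.8 m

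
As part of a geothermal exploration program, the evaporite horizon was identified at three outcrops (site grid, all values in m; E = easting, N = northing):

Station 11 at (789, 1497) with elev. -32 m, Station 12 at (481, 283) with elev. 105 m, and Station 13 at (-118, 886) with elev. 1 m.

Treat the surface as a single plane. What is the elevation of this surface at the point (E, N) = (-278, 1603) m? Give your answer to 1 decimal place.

Two edge vectors: Station 11→Station 12 = (-308, -1214, 137), Station 11→Station 13 = (-907, -611, 33).
Normal n = (Station 11→Station 12) × (Station 11→Station 13) = (43645, -114095, -912910).
So ∂z/∂E = −n_x/n_z = 0.047809 and ∂z/∂N = −n_y/n_z = −0.124979.
Intercept c from Station 11: -32 − 37.72 + 187.09 = 117.37.
At (-278, 1603): z = −13.3 − 200.3 + 117.37 = -96.3 m.

-96.3 m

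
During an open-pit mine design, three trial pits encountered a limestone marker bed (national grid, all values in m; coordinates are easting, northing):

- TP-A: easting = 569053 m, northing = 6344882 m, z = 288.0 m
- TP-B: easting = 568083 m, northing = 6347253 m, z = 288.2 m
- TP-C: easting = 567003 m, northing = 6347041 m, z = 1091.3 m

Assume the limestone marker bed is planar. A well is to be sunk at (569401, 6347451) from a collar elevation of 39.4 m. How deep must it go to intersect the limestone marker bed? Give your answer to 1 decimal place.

714.2 m

Let the plane be z = a·easting + b·northing + c.
TP-B−TP-A: −970a + 2371b = 0.2;  TP-C−TP-A: −2050a + 2159b = 803.3.
Solving gives a = −0.688348600, b = −0.281525998.
Then c = 288 − a·569053 − b·6344882 = 2178244.08.
At (569401, 6347451): z_contact = −391946.38 − 1786972.48 + 2178244.08 = -674.79 m.
Depth below ground = 39.4 − (-674.79) = 714.2 m.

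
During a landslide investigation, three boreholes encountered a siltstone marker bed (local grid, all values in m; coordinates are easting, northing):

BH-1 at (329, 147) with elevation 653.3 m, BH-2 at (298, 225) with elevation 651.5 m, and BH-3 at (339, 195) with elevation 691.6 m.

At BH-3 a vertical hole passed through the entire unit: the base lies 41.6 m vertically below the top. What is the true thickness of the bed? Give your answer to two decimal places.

23.62 m

Two edge vectors: BH-1→BH-2 = (-31, 78, -1.8), BH-1→BH-3 = (10, 48, 38.3).
Normal n = (BH-1→BH-2) × (BH-1→BH-3) = (3073.8, 1169.3, -2268).
So ∂z/∂easting = −n_x/n_z = 1.35529 and ∂z/∂northing = −n_y/n_z = 0.51556.
|∇z| = √(a²+b²) = 1.45004, so dip δ = arctan(1.45004) = 55.41°.
True thickness = vertical thickness × cos δ = 41.6 × cos 55.41° = 23.62 m.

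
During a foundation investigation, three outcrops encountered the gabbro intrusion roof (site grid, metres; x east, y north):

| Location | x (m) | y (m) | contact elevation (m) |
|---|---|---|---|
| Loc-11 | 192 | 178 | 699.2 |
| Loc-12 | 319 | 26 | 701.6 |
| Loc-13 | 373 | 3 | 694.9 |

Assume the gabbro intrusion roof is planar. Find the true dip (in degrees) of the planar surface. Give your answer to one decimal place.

15.4°

Two edge vectors: Loc-11→Loc-12 = (127, -152, 2.4), Loc-11→Loc-13 = (181, -175, -4.3).
Normal n = (Loc-11→Loc-12) × (Loc-11→Loc-13) = (1073.6, 980.5, 5287).
So ∂z/∂x = −n_x/n_z = −0.20306 and ∂z/∂y = −n_y/n_z = −0.18545.
Gradient magnitude |∇z| = √(a² + b²) = √(0.04124 + 0.03439) = 0.27501.
True dip = arctan(0.27501) = 15.4°, dipping toward NE (azimuth ≈ 048°).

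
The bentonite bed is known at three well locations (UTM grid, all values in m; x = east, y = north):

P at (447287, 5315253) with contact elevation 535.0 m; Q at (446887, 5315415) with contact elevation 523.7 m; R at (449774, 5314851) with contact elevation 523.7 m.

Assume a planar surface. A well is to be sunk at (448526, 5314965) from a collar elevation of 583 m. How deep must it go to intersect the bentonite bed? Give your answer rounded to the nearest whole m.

42 m

Let the plane be z = a·x + b·y + c.
Q−P: −400a + 162b = −11.3;  R−P: 2487a − 402b = −11.3.
Solving gives a = −0.02632531, b = −0.13475386.
Then c = 535 − a·447287 − b·5315253 = 728560.81.
At (448526, 5314965): z_contact = −11807.6 − 716212.0 + 728560.81 = 541.2 m.
Depth below ground = 583 − 541.2 = 42 m.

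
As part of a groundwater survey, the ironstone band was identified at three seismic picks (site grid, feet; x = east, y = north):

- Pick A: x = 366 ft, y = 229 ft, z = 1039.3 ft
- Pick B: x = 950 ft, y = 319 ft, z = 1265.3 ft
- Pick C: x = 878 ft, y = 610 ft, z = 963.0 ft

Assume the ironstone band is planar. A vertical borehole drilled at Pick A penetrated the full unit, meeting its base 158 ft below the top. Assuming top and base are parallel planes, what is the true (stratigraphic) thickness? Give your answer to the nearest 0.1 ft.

109.0 ft

Let the plane be z = a·x + b·y + c.
Pick B−Pick A: 584a + 90b = 226;  Pick C−Pick A: 512a + 381b = −76.3.
Solving gives a = 0.52699, b = −0.90844.
|∇z| = √(a²+b²) = 1.05023, so dip δ = arctan(1.05023) = 46.40°.
True thickness = vertical thickness × cos δ = 158 × cos 46.40° = 109.0 ft.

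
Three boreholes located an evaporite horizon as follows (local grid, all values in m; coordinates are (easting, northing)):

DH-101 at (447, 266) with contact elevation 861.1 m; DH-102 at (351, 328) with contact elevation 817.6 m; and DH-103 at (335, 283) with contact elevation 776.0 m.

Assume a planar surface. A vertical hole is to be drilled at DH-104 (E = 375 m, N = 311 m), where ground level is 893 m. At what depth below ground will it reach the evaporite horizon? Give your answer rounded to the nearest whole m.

Two edge vectors: DH-101→DH-102 = (-96, 62, -43.5), DH-101→DH-103 = (-112, 17, -85.1).
Normal n = (DH-101→DH-102) × (DH-101→DH-103) = (-4536.7, -3297.6, 5312).
So ∂z/∂E = −n_x/n_z = 0.85405 and ∂z/∂N = −n_y/n_z = 0.62078.
Intercept c from DH-101: 861.1 − 381.76 − 165.13 = 314.21.
At (375, 311): z_contact = 320.3 + 193.1 + 314.21 = 827.5 m.
Depth below ground = 893 − 827.5 = 65 m.

65 m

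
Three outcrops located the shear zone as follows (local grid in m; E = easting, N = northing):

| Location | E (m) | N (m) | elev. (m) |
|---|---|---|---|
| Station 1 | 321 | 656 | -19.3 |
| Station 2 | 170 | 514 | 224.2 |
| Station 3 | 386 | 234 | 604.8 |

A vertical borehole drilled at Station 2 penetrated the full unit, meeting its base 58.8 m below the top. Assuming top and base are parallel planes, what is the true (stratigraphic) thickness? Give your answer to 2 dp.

32.30 m

Let the plane be z = a·E + b·N + c.
Station 2−Station 1: −151a − 142b = 243.5;  Station 3−Station 1: 65a − 422b = 624.1.
Solving gives a = −0.19375, b = −1.50875.
|∇z| = √(a²+b²) = 1.52114, so dip δ = arctan(1.52114) = 56.68°.
True thickness = vertical thickness × cos δ = 58.8 × cos 56.68° = 32.30 m.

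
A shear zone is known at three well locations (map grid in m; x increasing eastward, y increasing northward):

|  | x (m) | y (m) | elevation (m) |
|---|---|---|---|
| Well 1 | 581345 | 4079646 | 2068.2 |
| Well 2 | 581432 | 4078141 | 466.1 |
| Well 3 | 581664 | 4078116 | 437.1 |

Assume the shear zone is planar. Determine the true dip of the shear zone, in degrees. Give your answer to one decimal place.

Let the plane be z = a·x + b·y + c.
Well 2−Well 1: 87a − 1505b = −1602.1;  Well 3−Well 1: 319a − 1530b = −1631.1.
Solving gives a = −0.01035, b = 1.06392.
Gradient magnitude |∇z| = √(a² + b²) = √(0.00011 + 1.13193) = 1.06397.
True dip = arctan(1.06397) = 46.8°, dipping toward S (azimuth ≈ 179°).

46.8°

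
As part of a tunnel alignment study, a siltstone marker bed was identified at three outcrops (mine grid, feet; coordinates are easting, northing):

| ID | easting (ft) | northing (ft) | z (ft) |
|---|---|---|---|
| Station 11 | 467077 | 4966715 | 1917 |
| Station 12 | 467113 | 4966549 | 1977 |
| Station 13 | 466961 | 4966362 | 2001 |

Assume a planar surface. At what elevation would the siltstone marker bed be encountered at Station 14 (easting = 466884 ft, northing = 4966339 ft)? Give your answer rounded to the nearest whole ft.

Two edge vectors: Station 11→Station 12 = (36, -166, 60), Station 11→Station 13 = (-116, -353, 84).
Normal n = (Station 11→Station 12) × (Station 11→Station 13) = (7236, -9984, -31964).
So ∂z/∂easting = −n_x/n_z = 0.22637968 and ∂z/∂northing = −n_y/n_z = −0.31235140.
Intercept c from Station 11: 1917 − 105736.74 + 1551360.36 = 1447540.62.
At (466884, 4966339): z = 105693.0 − 1551242.9 + 1447540.62 = 1990.8 ft.

1991 ft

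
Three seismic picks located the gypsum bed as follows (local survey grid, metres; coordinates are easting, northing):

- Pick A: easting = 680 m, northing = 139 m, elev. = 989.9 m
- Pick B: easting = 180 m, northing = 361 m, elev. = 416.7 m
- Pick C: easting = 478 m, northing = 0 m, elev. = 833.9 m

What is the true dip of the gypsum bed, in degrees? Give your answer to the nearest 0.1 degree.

46.5°

Two edge vectors: Pick A→Pick B = (-500, 222, -573.2), Pick A→Pick C = (-202, -139, -156).
Normal n = (Pick A→Pick B) × (Pick A→Pick C) = (-114306.8, 37786.4, 114344).
So ∂z/∂easting = −n_x/n_z = 0.99967 and ∂z/∂northing = −n_y/n_z = −0.33046.
Gradient magnitude |∇z| = √(a² + b²) = √(0.99935 + 0.10921) = 1.05288.
True dip = arctan(1.05288) = 46.5°, dipping toward WNW (azimuth ≈ 288°).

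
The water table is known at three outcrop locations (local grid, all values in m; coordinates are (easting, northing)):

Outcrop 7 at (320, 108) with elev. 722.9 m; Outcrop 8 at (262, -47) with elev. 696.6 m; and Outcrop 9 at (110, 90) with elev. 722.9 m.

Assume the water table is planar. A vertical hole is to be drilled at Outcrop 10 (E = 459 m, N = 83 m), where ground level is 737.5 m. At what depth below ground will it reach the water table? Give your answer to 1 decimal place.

21.1 m

Two edge vectors: Outcrop 7→Outcrop 8 = (-58, -155, -26.3), Outcrop 7→Outcrop 9 = (-210, -18, 0).
Normal n = (Outcrop 7→Outcrop 8) × (Outcrop 7→Outcrop 9) = (-473.4, 5523, -31506).
So ∂z/∂E = −n_x/n_z = −0.01503 and ∂z/∂N = −n_y/n_z = 0.17530.
Intercept c from Outcrop 7: 722.9 + 4.81 − 18.93 = 708.78.
At (459, 83): z_contact = −6.90 + 14.55 + 708.78 = 716.43 m.
Depth below ground = 737.5 − 716.43 = 21.1 m.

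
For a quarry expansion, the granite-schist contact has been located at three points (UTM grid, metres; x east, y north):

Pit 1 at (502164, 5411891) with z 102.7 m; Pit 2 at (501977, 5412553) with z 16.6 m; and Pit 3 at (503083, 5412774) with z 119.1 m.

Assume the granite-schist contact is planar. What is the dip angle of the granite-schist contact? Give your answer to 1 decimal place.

8.5°

Let the plane be z = a·x + b·y + c.
Pit 2−Pit 1: −187a + 662b = −86.1;  Pit 3−Pit 1: 919a + 883b = 16.4.
Solving gives a = 0.11232, b = −0.09833.
Gradient magnitude |∇z| = √(a² + b²) = √(0.01262 + 0.00967) = 0.14928.
True dip = arctan(0.14928) = 8.5°, dipping toward NW (azimuth ≈ 311°).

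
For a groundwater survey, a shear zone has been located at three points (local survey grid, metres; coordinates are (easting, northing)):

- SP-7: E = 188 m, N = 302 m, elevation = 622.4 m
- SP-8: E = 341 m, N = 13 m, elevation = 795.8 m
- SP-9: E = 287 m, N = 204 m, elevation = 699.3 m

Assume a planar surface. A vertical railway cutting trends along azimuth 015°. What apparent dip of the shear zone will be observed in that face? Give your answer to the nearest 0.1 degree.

15.8°

Let the plane be z = a·E + b·N + c.
SP-8−SP-7: 153a − 289b = 173.4;  SP-9−SP-7: 99a − 98b = 76.9.
Solving gives a = 0.38414, b = −0.39663.
Unit vector along 015° is (sin 15°, cos 15°) = (0.2588, 0.9659).
Slope in that direction = a·(0.2588) + b·(0.9659) = −0.28369.
Apparent dip = arctan|0.28369| = 15.8° (true dip is 28.9°, so apparent ≤ true as expected).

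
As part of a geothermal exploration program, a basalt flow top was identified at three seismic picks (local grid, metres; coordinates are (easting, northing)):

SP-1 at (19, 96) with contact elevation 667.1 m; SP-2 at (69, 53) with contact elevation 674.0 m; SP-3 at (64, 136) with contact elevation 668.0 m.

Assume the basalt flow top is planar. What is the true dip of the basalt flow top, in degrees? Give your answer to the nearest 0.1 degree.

6.0°

Let the plane be z = a·E + b·N + c.
SP-2−SP-1: 50a − 43b = 6.9;  SP-3−SP-1: 45a + 40b = 0.9.
Solving gives a = 0.07997, b = −0.06747.
Gradient magnitude |∇z| = √(a² + b²) = √(0.00640 + 0.00455) = 0.10463.
True dip = arctan(0.10463) = 6.0°, dipping toward NW (azimuth ≈ 310°).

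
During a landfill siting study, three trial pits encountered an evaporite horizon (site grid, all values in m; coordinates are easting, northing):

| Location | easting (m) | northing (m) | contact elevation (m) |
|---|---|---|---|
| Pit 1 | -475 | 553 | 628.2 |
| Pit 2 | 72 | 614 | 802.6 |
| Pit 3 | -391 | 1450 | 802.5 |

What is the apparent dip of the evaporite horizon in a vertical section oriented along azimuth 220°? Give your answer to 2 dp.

Two edge vectors: Pit 1→Pit 2 = (547, 61, 174.4), Pit 1→Pit 3 = (84, 897, 174.3).
Normal n = (Pit 1→Pit 2) × (Pit 1→Pit 3) = (-145804.5, -80692.5, 485535).
So ∂z/∂easting = −n_x/n_z = 0.30030 and ∂z/∂northing = −n_y/n_z = 0.16619.
Unit vector along 220° is (sin 220°, cos 220°) = (-0.6428, -0.7660).
Slope in that direction = a·(-0.6428) + b·(-0.7660) = −0.32034.
Apparent dip = arctan|0.32034| = 17.76° (true dip is 18.9°, so apparent ≤ true as expected).

17.76°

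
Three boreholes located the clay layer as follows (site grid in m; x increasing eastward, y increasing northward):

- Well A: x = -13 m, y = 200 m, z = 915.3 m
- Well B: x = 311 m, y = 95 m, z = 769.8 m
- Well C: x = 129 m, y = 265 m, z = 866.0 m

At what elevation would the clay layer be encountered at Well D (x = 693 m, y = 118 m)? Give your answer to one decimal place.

Two edge vectors: Well A→Well B = (324, -105, -145.5), Well A→Well C = (142, 65, -49.3).
Normal n = (Well A→Well B) × (Well A→Well C) = (14634, -4687.8, 35970).
So ∂z/∂x = −n_x/n_z = −0.40684 and ∂z/∂y = −n_y/n_z = 0.13033.
Intercept c from Well A: 915.3 − 5.29 − 26.07 = 883.95.
At (693, 118): z = −281.9 + 15.4 + 883.95 = 617.4 m.

617.4 m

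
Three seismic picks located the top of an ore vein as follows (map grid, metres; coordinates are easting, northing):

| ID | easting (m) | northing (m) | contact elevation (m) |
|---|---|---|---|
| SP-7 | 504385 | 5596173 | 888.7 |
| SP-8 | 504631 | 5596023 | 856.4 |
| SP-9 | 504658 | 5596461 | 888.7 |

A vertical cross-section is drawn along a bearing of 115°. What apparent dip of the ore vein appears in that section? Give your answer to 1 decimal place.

Let the plane be z = a·easting + b·northing + c.
SP-8−SP-7: 246a − 150b = −32.3;  SP-9−SP-7: 273a + 288b = 0.
Solving gives a = −0.08321, b = 0.07887.
Unit vector along 115° is (sin 115°, cos 115°) = (0.9063, -0.4226).
Slope in that direction = a·(0.9063) + b·(-0.4226) = −0.10874.
Apparent dip = arctan|0.10874| = 6.2° (true dip is 6.5°, so apparent ≤ true as expected).

6.2°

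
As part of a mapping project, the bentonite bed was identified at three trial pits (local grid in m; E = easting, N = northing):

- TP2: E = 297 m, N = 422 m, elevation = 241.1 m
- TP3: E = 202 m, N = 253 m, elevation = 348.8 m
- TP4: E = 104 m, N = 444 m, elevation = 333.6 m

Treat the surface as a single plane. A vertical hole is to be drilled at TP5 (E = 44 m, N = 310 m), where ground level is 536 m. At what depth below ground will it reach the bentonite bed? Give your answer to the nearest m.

Two edge vectors: TP2→TP3 = (-95, -169, 107.7), TP2→TP4 = (-193, 22, 92.5).
Normal n = (TP2→TP3) × (TP2→TP4) = (-18001.9, -11998.6, -34707).
So ∂z/∂E = −n_x/n_z = −0.51868 and ∂z/∂N = −n_y/n_z = −0.34571.
Intercept c from TP2: 241.1 + 154.05 + 145.89 = 541.04.
At (44, 310): z_contact = −22.8 − 107.2 + 541.04 = 411.0 m.
Depth below ground = 536 − 411.0 = 125 m.

125 m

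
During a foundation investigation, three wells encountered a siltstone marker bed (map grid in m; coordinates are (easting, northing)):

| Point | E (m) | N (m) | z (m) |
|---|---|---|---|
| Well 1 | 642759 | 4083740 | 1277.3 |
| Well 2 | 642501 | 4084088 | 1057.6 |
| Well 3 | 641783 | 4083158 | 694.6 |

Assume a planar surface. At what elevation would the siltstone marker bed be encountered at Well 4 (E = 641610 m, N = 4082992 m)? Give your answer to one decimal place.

599.5 m

Two edge vectors: Well 1→Well 2 = (-258, 348, -219.7), Well 1→Well 3 = (-976, -582, -582.7).
Normal n = (Well 1→Well 2) × (Well 1→Well 3) = (-330645, 64090.6, 489804).
So ∂z/∂E = −n_x/n_z = 0.675055737 and ∂z/∂N = −n_y/n_z = −0.130849483.
Intercept c from Well 1: 1277.3 − 433898.15 + 534355.27 = 101734.42.
At (641610, 4082992): z = 433122.5 − 534257.4 + 101734.42 = 599.5 m.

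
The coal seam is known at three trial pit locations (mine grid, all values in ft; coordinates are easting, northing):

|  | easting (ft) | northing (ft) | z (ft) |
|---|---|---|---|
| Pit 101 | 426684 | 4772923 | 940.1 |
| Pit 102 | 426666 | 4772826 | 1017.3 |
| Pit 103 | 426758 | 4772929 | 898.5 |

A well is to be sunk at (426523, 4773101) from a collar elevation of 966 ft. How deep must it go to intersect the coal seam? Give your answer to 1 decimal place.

69.5 ft

Let the plane be z = a·easting + b·northing + c.
Pit 102−Pit 101: −18a − 97b = 77.2;  Pit 103−Pit 101: 74a + 6b = −41.6.
Solving gives a = −0.505233380, b = −0.702121641.
Then c = 940.1 − a·426684 − b·4772923 = 3567687.63.
At (426523, 4773101): z_contact = −215493.66 − 3351297.51 + 3567687.63 = 896.46 ft.
Depth below ground = 966 − 896.46 = 69.5 ft.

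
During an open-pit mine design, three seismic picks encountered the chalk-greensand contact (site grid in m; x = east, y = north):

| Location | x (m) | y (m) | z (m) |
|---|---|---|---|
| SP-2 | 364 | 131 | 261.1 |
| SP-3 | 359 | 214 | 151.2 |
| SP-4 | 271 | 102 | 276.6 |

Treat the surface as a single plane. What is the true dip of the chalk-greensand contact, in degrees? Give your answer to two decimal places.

Let the plane be z = a·x + b·y + c.
SP-3−SP-2: −5a + 83b = −109.9;  SP-4−SP-2: −93a − 29b = 15.5.
Solving gives a = 0.24168, b = −1.30954.
Gradient magnitude |∇z| = √(a² + b²) = √(0.05841 + 1.71489) = 1.33165.
True dip = arctan(1.33165) = 53.10°, dipping toward N (azimuth ≈ 350°).

53.10°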